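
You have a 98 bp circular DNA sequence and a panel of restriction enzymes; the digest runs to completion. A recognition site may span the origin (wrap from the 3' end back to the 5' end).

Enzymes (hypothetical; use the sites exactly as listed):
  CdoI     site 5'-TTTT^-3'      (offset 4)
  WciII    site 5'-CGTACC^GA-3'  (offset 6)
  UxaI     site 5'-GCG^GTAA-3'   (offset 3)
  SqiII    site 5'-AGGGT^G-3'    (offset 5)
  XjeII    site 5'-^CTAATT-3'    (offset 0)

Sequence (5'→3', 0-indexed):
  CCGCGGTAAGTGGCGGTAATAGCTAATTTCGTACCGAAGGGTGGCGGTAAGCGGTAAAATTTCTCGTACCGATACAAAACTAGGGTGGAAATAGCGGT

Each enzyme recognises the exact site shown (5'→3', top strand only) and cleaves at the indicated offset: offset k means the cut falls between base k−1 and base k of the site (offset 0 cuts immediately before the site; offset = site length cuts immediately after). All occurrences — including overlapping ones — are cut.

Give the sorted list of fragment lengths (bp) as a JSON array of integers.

[4,7,7,7,10,13,16,17,17]

Site scan:
  CdoI (TTTT, off=4): no sites
  WciII (CGTACCGA, off=6): starts [29, 64] → cuts [35, 70]
  UxaI (GCGGTAA, off=3): starts [2, 12, 43, 50] → cuts [5, 15, 46, 53]
  SqiII (AGGGTG, off=5): starts [37, 81] → cuts [42, 86]
  XjeII (CTAATT, off=0): starts [22] → cuts [22]

All cut coordinates (distinct, sorted): [5, 15, 22, 35, 42, 46, 53, 70, 86]

Fragment lengths:
  5→15: 10 bp
  15→22: 7 bp
  22→35: 13 bp
  35→42: 7 bp
  42→46: 4 bp
  46→53: 7 bp
  53→70: 17 bp
  70→86: 16 bp
  86→5 (wrap): 98-86+5 = 17 bp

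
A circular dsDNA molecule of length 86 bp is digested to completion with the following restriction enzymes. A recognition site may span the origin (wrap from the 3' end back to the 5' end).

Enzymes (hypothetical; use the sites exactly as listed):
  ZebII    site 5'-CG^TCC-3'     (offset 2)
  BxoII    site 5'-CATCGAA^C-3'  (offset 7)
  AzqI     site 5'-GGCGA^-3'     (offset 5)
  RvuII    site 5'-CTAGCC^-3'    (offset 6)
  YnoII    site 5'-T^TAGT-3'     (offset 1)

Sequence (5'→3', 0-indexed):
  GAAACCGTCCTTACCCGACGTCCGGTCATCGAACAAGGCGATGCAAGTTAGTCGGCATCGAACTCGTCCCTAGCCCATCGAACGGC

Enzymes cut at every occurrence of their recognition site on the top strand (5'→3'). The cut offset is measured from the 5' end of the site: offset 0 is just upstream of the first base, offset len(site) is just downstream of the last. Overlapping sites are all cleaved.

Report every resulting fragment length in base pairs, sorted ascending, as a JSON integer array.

Site scan:
  ZebII CGTCC/2: at [5, 18, 64] ⇒ [7, 20, 66]
  BxoII CATCGAAC/7: at [26, 55, 75] ⇒ [33, 62, 82]
  AzqI GGCGA/5: at [36, 83] ⇒ [2, 41]
  RvuII CTAGCC/6: at [69] ⇒ [75]
  YnoII TTAGT/1: at [47] ⇒ [48]

Pooled cuts: [2, 7, 20, 33, 41, 48, 62, 66, 75, 82]

Fragment lengths:
  2→7: 5 bp
  7→20: 13 bp
  20→33: 13 bp
  33→41: 8 bp
  41→48: 7 bp
  48→62: 14 bp
  62→66: 4 bp
  66→75: 9 bp
  75→82: 7 bp
  82→2 (wrap): 86-82+2 = 6 bp

[4,5,6,7,7,8,9,13,13,14]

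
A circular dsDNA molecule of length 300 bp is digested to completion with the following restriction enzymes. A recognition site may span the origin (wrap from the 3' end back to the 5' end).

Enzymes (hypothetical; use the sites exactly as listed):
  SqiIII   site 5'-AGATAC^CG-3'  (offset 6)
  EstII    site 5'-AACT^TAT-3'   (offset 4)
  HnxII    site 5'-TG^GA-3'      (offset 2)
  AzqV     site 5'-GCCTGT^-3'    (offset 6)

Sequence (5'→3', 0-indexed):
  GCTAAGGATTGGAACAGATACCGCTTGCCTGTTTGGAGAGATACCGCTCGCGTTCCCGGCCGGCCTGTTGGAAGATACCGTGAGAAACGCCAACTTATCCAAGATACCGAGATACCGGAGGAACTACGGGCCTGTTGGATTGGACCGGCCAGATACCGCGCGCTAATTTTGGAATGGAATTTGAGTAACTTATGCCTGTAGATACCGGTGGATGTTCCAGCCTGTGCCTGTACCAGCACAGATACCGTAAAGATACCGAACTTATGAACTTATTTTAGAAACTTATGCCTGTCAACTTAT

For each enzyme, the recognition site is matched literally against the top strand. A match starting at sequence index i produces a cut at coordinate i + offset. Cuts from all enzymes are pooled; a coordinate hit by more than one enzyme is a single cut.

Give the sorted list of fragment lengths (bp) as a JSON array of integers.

Site scan:
  SqiIII AGATACCG/6: at [15, 38, 72, 101, 109, 150, 199, 239, 250] ⇒ [21, 44, 78, 107, 115, 156, 205, 245, 256]
  EstII AACTTAT/4: at [91, 186, 258, 266, 279, 293] ⇒ [95, 190, 262, 270, 283, 297]
  HnxII TGGA/2: at [9, 33, 68, 135, 140, 169, 174, 208] ⇒ [11, 35, 70, 137, 142, 171, 176, 210]
  AzqV GCCTGT/6: at [26, 62, 129, 193, 219, 225, 286] ⇒ [32, 68, 135, 199, 225, 231, 292]

All cut coordinates (distinct, sorted): [11, 21, 32, 35, 44, 68, 70, 78, 95, 107, 115, 135, 137, 142, 156, 171, 176, 190, 199, 205, 210, 225, 231, 245, 256, 262, 270, 283, 292, 297]

Fragment lengths:
  11→21: 10 bp
  21→32: 11 bp
  32→35: 3 bp
  35→44: 9 bp
  44→68: 24 bp
  68→70: 2 bp
  70→78: 8 bp
  78→95: 17 bp
  95→107: 12 bp
  107→115: 8 bp
  115→135: 20 bp
  135→137: 2 bp
  137→142: 5 bp
  142→156: 14 bp
  156→171: 15 bp
  171→176: 5 bp
  176→190: 14 bp
  190→199: 9 bp
  199→205: 6 bp
  205→210: 5 bp
  210→225: 15 bp
  225→231: 6 bp
  231→245: 14 bp
  245→256: 11 bp
  256→262: 6 bp
  262→270: 8 bp
  270→283: 13 bp
  283→292: 9 bp
  292→297: 5 bp
  297→11 (wrap): 300-297+11 = 14 bp

[2,2,3,5,5,5,5,6,6,6,8,8,8,9,9,9,10,11,11,12,13,14,14,14,14,15,15,17,20,24]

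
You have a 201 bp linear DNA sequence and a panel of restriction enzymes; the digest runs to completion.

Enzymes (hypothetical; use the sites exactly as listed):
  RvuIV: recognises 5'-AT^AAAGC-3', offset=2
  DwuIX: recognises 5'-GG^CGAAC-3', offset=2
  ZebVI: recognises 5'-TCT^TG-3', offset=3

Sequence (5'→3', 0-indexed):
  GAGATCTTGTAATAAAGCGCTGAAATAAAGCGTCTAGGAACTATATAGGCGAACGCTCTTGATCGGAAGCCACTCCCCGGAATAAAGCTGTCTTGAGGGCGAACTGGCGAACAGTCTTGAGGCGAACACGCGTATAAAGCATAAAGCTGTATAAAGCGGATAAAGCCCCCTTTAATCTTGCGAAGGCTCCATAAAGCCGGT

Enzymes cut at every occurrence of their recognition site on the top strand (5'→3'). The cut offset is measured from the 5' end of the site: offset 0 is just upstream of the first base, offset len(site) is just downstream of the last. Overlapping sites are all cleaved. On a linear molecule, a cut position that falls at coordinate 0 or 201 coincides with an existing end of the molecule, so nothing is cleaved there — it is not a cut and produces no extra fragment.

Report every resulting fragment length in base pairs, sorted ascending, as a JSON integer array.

Site scan:
  RvuIV (ATAAAGC, off=2): starts [11, 24, 81, 133, 140, 150, 159, 190] → cuts [13, 26, 83, 135, 142, 152, 161, 192]
  DwuIX (GGCGAAC, off=2): starts [47, 97, 105, 120] → cuts [49, 99, 107, 122]
  ZebVI (TCTTG, off=3): starts [4, 56, 90, 114, 175] → cuts [7, 59, 93, 117, 178]

Pooled cuts: [7, 13, 26, 49, 59, 83, 93, 99, 107, 117, 122, 135, 142, 152, 161, 178, 192]

Fragments:
  [0,7): 7 bp
  [7,13): 6 bp
  [13,26): 13 bp
  [26,49): 23 bp
  [49,59): 10 bp
  [59,83): 24 bp
  [83,93): 10 bp
  [93,99): 6 bp
  [99,107): 8 bp
  [107,117): 10 bp
  [117,122): 5 bp
  [122,135): 13 bp
  [135,142): 7 bp
  [142,152): 10 bp
  [152,161): 9 bp
  [161,178): 17 bp
  [178,192): 14 bp
  [192,201): 9 bp

[5,6,6,7,7,8,9,9,10,10,10,10,13,13,14,17,23,24]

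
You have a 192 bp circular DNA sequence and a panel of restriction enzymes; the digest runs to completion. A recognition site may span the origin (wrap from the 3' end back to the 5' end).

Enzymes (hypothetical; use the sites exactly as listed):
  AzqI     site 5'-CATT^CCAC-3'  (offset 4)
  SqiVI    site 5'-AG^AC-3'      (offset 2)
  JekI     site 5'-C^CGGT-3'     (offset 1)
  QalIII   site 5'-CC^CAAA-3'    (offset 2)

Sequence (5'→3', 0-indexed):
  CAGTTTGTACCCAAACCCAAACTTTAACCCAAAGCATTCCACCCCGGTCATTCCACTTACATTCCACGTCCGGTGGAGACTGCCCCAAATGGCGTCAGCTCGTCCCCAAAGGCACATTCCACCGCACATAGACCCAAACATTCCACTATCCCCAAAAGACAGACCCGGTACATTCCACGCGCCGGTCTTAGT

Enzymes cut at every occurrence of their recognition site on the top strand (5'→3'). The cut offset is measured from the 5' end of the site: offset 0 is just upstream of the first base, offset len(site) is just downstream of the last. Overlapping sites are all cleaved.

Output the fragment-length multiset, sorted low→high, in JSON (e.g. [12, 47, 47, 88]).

Scan for sites:
  AzqI CATTCCAC/4: at [34, 48, 59, 114, 138, 170] ⇒ [38, 52, 63, 118, 142, 174]
  SqiVI AGAC/2: at [76, 129, 156, 160] ⇒ [78, 131, 158, 162]
  JekI CCGGT/1: at [43, 69, 164, 181] ⇒ [44, 70, 165, 182]
  QalIII CCCAAA/2: at [9, 15, 27, 83, 104, 132, 150] ⇒ [11, 17, 29, 85, 106, 134, 152]

Pooled cuts: [11, 17, 29, 38, 44, 52, 63, 70, 78, 85, 106, 118, 131, 134, 142, 152, 158, 162, 165, 174, 182]

Fragment lengths:
  11→17: 6 bp
  17→29: 12 bp
  29→38: 9 bp
  38→44: 6 bp
  44→52: 8 bp
  52→63: 11 bp
  63→70: 7 bp
  70→78: 8 bp
  78→85: 7 bp
  85→106: 21 bp
  106→118: 12 bp
  118→131: 13 bp
  131→134: 3 bp
  134→142: 8 bp
  142→152: 10 bp
  152→158: 6 bp
  158→162: 4 bp
  162→165: 3 bp
  165→174: 9 bp
  174→182: 8 bp
  182→11 (wrap): 192-182+11 = 21 bp

[3,3,4,6,6,6,7,7,8,8,8,8,9,9,10,11,12,12,13,21,21]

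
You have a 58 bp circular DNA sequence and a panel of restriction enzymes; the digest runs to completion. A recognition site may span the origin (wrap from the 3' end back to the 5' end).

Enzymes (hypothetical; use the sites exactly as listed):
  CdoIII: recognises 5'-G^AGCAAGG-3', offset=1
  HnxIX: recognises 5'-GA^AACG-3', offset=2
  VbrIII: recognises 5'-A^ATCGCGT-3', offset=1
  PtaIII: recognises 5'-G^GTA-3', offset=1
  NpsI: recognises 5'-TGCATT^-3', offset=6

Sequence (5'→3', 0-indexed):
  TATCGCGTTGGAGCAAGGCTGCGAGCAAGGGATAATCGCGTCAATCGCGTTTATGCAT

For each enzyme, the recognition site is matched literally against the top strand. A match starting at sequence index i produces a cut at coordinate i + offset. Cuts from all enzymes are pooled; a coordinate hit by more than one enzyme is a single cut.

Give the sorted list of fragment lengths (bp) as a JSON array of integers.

[9,10,11,12,16]

Scan for sites:
  CdoIII GAGCAAGG/1: at [10, 22] ⇒ [11, 23]
  HnxIX (GAAACG, off=2): no sites
  VbrIII AATCGCGT/1: at [33, 42] ⇒ [34, 43]
  PtaIII (GGTA, off=1): no sites
  NpsI TGCATT/6: at [53] ⇒ [1]

All cut coordinates (distinct, sorted): [1, 11, 23, 34, 43]

Fragment lengths:
  1→11: 10 bp
  11→23: 12 bp
  23→34: 11 bp
  34→43: 9 bp
  43→1 (wrap): 58-43+1 = 16 bp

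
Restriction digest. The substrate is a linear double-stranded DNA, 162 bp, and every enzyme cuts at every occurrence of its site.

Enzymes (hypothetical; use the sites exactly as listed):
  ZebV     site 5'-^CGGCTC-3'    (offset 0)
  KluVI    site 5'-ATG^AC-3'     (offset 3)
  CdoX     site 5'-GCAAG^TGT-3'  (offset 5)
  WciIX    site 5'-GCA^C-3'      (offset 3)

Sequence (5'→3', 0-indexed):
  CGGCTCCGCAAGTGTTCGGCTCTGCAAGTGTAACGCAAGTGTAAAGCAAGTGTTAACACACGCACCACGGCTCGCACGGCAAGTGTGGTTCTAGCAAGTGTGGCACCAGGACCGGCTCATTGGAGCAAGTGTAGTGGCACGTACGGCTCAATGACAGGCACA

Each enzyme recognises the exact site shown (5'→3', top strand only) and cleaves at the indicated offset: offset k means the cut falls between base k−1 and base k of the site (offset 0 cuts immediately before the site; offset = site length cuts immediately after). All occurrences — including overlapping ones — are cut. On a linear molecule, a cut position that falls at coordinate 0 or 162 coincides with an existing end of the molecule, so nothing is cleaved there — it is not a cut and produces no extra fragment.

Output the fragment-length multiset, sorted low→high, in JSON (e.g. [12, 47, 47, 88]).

[2,3,4,4,7,7,7,7,9,10,10,11,11,12,12,14,15,17]

Per-enzyme occurrences:
  ZebV (CGGCTC, off=0): starts [0, 16, 67, 112, 143] → cuts [16, 67, 112, 143] (position 0 is a terminus of the linear molecule — no cut)
  KluVI (ATGAC, off=3): starts [150] → cuts [153]
  CdoX (GCAAGTGT, off=5): starts [7, 23, 34, 45, 78, 93, 124] → cuts [12, 28, 39, 50, 83, 98, 129]
  WciIX (GCAC, off=3): starts [61, 73, 102, 136, 157] → cuts [64, 76, 105, 139, 160]

All cut coordinates (distinct, sorted): [12, 16, 28, 39, 50, 64, 67, 76, 83, 98, 105, 112, 129, 139, 143, 153, 160]

Fragments:
  [0,12): 12 bp
  [12,16): 4 bp
  [16,28): 12 bp
  [28,39): 11 bp
  [39,50): 11 bp
  [50,64): 14 bp
  [64,67): 3 bp
  [67,76): 9 bp
  [76,83): 7 bp
  [83,98): 15 bp
  [98,105): 7 bp
  [105,112): 7 bp
  [112,129): 17 bp
  [129,139): 10 bp
  [139,143): 4 bp
  [143,153): 10 bp
  [153,160): 7 bp
  [160,162): 2 bp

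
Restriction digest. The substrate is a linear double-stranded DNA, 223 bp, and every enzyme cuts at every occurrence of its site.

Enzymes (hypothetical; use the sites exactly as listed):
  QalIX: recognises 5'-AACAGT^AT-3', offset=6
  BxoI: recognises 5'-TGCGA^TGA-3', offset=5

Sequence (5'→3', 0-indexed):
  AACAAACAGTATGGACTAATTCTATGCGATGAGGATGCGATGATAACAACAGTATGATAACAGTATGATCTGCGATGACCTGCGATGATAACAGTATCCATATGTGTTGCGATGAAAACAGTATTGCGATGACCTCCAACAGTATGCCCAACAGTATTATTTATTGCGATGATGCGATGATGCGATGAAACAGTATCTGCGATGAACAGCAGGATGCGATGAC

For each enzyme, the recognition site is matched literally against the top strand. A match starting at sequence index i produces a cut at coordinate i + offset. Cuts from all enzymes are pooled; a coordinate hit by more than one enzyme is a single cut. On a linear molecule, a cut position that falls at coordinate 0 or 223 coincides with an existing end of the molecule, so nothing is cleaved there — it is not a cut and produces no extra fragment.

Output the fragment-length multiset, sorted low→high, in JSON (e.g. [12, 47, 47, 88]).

Scan for sites:
  QalIX (AACAGTAT, off=6): starts [4, 47, 58, 89, 116, 137, 149, 188] → cuts [10, 53, 64, 95, 122, 143, 155, 194]
  BxoI (TGCGATGA, off=5): starts [24, 35, 70, 80, 107, 124, 164, 172, 180, 197, 214] → cuts [29, 40, 75, 85, 112, 129, 169, 177, 185, 202, 219]

Pooled cuts: [10, 29, 40, 53, 64, 75, 85, 95, 112, 122, 129, 143, 155, 169, 177, 185, 194, 202, 219]

Fragment lengths:
  [0,10): 10 bp
  [10,29): 19 bp
  [29,40): 11 bp
  [40,53): 13 bp
  [53,64): 11 bp
  [64,75): 11 bp
  [75,85): 10 bp
  [85,95): 10 bp
  [95,112): 17 bp
  [112,122): 10 bp
  [122,129): 7 bp
  [129,143): 14 bp
  [143,155): 12 bp
  [155,169): 14 bp
  [169,177): 8 bp
  [177,185): 8 bp
  [185,194): 9 bp
  [194,202): 8 bp
  [202,219): 17 bp
  [219,223): 4 bp

[4,7,8,8,8,9,10,10,10,10,11,11,11,12,13,14,14,17,17,19]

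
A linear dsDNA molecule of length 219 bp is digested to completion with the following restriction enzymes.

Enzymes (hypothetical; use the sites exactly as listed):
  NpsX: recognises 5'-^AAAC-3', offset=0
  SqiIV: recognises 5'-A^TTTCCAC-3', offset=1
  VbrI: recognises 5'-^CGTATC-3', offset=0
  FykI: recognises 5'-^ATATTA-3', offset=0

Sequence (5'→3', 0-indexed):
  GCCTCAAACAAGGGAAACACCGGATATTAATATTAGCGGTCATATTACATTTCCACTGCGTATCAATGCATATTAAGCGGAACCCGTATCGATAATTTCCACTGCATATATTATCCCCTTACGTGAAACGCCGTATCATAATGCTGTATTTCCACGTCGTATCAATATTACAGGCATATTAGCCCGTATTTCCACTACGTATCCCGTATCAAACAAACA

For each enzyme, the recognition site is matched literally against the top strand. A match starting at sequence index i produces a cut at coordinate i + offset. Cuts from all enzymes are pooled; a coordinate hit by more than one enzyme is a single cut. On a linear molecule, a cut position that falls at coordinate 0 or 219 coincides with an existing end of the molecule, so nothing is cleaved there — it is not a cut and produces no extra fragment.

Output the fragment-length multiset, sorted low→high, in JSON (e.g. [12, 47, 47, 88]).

[4,5,5,6,6,6,7,7,8,9,9,9,9,9,11,11,11,12,12,13,15,17,18]

Scan for sites:
  NpsX (AAAC, off=0): starts [5, 14, 125, 210, 214] → cuts [5, 14, 125, 210, 214]
  SqiIV (ATTTCCAC, off=1): starts [48, 94, 147, 187] → cuts [49, 95, 148, 188]
  VbrI (CGTATC, off=0): starts [58, 84, 131, 157, 197, 204] → cuts [58, 84, 131, 157, 197, 204]
  FykI (ATATTA, off=0): starts [23, 29, 41, 69, 107, 164, 175] → cuts [23, 29, 41, 69, 107, 164, 175]

All cut coordinates (distinct, sorted): [5, 14, 23, 29, 41, 49, 58, 69, 84, 95, 107, 125, 131, 148, 157, 164, 175, 188, 197, 204, 210, 214]

Fragments:
  [0,5): 5 bp
  [5,14): 9 bp
  [14,23): 9 bp
  [23,29): 6 bp
  [29,41): 12 bp
  [41,49): 8 bp
  [49,58): 9 bp
  [58,69): 11 bp
  [69,84): 15 bp
  [84,95): 11 bp
  [95,107): 12 bp
  [107,125): 18 bp
  [125,131): 6 bp
  [131,148): 17 bp
  [148,157): 9 bp
  [157,164): 7 bp
  [164,175): 11 bp
  [175,188): 13 bp
  [188,197): 9 bp
  [197,204): 7 bp
  [204,210): 6 bp
  [210,214): 4 bp
  [214,219): 5 bp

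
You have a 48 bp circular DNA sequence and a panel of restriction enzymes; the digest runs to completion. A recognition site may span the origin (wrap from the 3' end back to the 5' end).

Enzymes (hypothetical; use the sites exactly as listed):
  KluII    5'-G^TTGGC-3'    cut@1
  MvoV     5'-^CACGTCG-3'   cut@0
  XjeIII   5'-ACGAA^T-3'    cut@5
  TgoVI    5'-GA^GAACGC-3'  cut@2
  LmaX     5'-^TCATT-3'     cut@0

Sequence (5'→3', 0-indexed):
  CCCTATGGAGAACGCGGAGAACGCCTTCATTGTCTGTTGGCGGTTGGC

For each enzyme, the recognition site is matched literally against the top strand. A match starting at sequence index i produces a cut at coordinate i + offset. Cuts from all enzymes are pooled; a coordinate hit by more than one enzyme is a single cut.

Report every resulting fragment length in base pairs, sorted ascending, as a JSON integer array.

Scan for sites:
  KluII (GTTGGC, off=1): starts [35, 42] → cuts [36, 43]
  MvoV (CACGTCG, off=0): no sites
  XjeIII (ACGAAT, off=5): no sites
  TgoVI (GAGAACGC, off=2): starts [7, 16] → cuts [9, 18]
  LmaX (TCATT, off=0): starts [26] → cuts [26]

Pooled cuts: [9, 18, 26, 36, 43]

Fragment lengths:
  9→18: 9 bp
  18→26: 8 bp
  26→36: 10 bp
  36→43: 7 bp
  43→9 (wrap): 48-43+9 = 14 bp

[7,8,9,10,14]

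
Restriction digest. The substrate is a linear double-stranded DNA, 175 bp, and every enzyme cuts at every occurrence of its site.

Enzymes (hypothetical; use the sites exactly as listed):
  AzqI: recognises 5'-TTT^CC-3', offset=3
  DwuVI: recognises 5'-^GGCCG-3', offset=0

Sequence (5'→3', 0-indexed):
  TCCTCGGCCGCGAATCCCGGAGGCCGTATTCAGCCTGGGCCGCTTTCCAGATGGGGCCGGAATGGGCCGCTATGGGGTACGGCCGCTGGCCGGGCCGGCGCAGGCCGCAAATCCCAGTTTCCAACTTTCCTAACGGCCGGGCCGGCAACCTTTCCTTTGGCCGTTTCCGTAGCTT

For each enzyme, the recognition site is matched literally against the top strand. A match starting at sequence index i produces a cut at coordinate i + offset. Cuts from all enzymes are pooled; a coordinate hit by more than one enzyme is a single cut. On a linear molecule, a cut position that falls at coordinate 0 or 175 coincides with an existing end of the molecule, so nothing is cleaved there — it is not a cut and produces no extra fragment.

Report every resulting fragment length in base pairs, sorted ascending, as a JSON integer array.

Site scan:
  AzqI TTTCC/3: at [43, 117, 125, 150, 163] ⇒ [46, 120, 128, 153, 166]
  DwuVI GGCCG/0: at [5, 21, 37, 54, 64, 80, 87, 92, 102, 134, 139, 158] ⇒ [5, 21, 37, 54, 64, 80, 87, 92, 102, 134, 139, 158]

Pooled cuts: [5, 21, 37, 46, 54, 64, 80, 87, 92, 102, 120, 128, 134, 139, 153, 158, 166]

Fragments:
  [0,5): 5 bp
  [5,21): 16 bp
  [21,37): 16 bp
  [37,46): 9 bp
  [46,54): 8 bp
  [54,64): 10 bp
  [64,80): 16 bp
  [80,87): 7 bp
  [87,92): 5 bp
  [92,102): 10 bp
  [102,120): 18 bp
  [120,128): 8 bp
  [128,134): 6 bp
  [134,139): 5 bp
  [139,153): 14 bp
  [153,158): 5 bp
  [158,166): 8 bp
  [166,175): 9 bp

[5,5,5,5,6,7,8,8,8,9,9,10,10,14,16,16,16,18]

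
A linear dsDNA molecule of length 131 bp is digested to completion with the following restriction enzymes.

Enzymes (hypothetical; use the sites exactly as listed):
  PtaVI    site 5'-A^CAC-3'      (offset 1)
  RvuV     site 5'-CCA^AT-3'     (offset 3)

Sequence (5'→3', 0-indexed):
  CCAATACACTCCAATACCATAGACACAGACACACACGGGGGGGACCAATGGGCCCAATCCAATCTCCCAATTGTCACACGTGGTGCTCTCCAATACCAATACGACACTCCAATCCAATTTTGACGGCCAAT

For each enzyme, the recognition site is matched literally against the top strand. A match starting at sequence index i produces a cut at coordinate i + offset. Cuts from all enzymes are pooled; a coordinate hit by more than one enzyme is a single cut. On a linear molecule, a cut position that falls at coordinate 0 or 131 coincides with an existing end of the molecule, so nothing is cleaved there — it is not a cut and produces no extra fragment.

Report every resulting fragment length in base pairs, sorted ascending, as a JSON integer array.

[2,2,2,3,3,5,5,6,6,6,7,7,7,8,9,10,13,14,16]

Scan for sites:
  PtaVI (ACAC, off=1): starts [5, 22, 28, 30, 32, 75, 103] → cuts [6, 23, 29, 31, 33, 76, 104]
  RvuV (CCAAT, off=3): starts [0, 10, 44, 53, 58, 66, 89, 95, 108, 113, 126] → cuts [3, 13, 47, 56, 61, 69, 92, 98, 111, 116, 129]

All cut coordinates (distinct, sorted): [3, 6, 13, 23, 29, 31, 33, 47, 56, 61, 69, 76, 92, 98, 104, 111, 116, 129]

Fragment lengths:
  [0,3): 3 bp
  [3,6): 3 bp
  [6,13): 7 bp
  [13,23): 10 bp
  [23,29): 6 bp
  [29,31): 2 bp
  [31,33): 2 bp
  [33,47): 14 bp
  [47,56): 9 bp
  [56,61): 5 bp
  [61,69): 8 bp
  [69,76): 7 bp
  [76,92): 16 bp
  [92,98): 6 bp
  [98,104): 6 bp
  [104,111): 7 bp
  [111,116): 5 bp
  [116,129): 13 bp
  [129,131): 2 bp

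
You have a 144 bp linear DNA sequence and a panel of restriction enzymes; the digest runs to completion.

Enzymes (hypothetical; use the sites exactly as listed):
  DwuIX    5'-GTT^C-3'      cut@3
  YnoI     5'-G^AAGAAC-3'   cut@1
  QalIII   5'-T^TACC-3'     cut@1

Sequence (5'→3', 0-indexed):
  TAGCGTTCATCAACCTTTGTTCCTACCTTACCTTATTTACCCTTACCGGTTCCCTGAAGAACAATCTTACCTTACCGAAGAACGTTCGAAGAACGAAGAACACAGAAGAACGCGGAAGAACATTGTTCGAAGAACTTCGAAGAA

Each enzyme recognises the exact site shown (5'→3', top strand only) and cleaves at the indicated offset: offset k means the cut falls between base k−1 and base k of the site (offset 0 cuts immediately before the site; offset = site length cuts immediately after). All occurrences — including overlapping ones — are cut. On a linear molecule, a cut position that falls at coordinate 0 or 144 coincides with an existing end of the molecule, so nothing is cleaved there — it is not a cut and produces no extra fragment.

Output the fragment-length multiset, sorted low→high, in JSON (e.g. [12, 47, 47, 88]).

Per-enzyme occurrences:
  DwuIX (GTTC, off=3): starts [4, 18, 48, 83, 124] → cuts [7, 21, 51, 86, 127]
  YnoI (GAAGAAC, off=1): starts [55, 76, 87, 94, 104, 114, 128] → cuts [56, 77, 88, 95, 105, 115, 129]
  QalIII (TTACC, off=1): starts [27, 36, 42, 66, 71] → cuts [28, 37, 43, 67, 72]

Pooled cuts: [7, 21, 28, 37, 43, 51, 56, 67, 72, 77, 86, 88, 95, 105, 115, 127, 129]

Fragment lengths:
  [0,7): 7 bp
  [7,21): 14 bp
  [21,28): 7 bp
  [28,37): 9 bp
  [37,43): 6 bp
  [43,51): 8 bp
  [51,56): 5 bp
  [56,67): 11 bp
  [67,72): 5 bp
  [72,77): 5 bp
  [77,86): 9 bp
  [86,88): 2 bp
  [88,95): 7 bp
  [95,105): 10 bp
  [105,115): 10 bp
  [115,127): 12 bp
  [127,129): 2 bp
  [129,144): 15 bp

[2,2,5,5,5,6,7,7,7,8,9,9,10,10,11,12,14,15]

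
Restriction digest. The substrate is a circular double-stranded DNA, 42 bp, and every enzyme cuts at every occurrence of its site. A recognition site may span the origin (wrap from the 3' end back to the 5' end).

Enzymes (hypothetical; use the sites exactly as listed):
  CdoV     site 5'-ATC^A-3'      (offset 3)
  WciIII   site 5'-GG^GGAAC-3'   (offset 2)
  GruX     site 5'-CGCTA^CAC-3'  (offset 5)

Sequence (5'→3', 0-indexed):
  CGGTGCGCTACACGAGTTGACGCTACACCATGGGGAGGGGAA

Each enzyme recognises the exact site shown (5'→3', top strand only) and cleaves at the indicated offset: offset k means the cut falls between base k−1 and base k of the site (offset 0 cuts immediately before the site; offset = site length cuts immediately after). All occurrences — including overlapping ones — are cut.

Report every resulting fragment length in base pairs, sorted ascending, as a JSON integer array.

Scan for sites:
  CdoV (ATCA, off=3): no sites
  WciIII (GGGGAAC, off=2): starts [36] → cuts [38]
  GruX (CGCTACAC, off=5): starts [5, 20] → cuts [10, 25]

Pooled cuts: [10, 25, 38]

Fragment lengths:
  10→25: 15 bp
  25→38: 13 bp
  38→10 (wrap): 42-38+10 = 14 bp

[13,14,15]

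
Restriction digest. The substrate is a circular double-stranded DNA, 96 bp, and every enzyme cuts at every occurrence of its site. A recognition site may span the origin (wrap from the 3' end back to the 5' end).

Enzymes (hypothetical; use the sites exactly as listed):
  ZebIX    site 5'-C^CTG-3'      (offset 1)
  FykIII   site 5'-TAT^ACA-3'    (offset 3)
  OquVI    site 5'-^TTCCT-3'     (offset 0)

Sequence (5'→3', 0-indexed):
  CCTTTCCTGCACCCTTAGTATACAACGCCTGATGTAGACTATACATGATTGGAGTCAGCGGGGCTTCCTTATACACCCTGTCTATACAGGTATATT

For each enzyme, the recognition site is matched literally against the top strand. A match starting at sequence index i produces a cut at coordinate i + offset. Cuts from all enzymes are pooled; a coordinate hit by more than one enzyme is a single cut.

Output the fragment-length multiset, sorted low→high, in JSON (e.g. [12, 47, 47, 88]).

[3,5,5,7,8,8,9,14,15,22]

Per-enzyme occurrences:
  ZebIX CCTG/1: at [5, 27, 76] ⇒ [6, 28, 77]
  FykIII TATACA/3: at [18, 39, 69, 82] ⇒ [21, 42, 72, 85]
  OquVI TTCCT/0: at [3, 64, 94] ⇒ [3, 64, 94]

All cut coordinates (distinct, sorted): [3, 6, 21, 28, 42, 64, 72, 77, 85, 94]

Fragments:
  3→6: 3 bp
  6→21: 15 bp
  21→28: 7 bp
  28→42: 14 bp
  42→64: 22 bp
  64→72: 8 bp
  72→77: 5 bp
  77→85: 8 bp
  85→94: 9 bp
  94→3 (wrap): 96-94+3 = 5 bp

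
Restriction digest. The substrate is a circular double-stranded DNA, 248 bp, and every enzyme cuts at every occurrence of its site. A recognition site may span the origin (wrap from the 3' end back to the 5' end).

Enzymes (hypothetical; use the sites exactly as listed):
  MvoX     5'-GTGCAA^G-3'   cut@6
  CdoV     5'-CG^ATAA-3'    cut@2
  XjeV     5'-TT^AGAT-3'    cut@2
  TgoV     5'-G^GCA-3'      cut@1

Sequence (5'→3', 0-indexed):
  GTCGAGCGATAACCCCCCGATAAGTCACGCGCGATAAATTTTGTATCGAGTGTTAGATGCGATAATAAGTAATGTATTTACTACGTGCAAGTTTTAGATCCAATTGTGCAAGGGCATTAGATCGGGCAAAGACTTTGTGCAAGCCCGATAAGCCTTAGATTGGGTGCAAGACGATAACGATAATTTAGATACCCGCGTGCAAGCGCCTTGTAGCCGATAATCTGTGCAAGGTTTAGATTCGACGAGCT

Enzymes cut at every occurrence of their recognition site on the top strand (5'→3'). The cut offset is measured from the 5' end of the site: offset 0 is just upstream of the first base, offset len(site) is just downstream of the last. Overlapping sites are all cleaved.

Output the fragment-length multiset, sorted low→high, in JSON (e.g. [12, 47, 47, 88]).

[2,4,5,5,5,5,6,7,7,7,9,11,13,13,14,14,16,16,17,21,22,29]

Scan for sites:
  MvoX GTGCAAG/6: at [84, 105, 136, 163, 196, 223] ⇒ [90, 111, 142, 169, 202, 229]
  CdoV CGATAA/2: at [6, 17, 31, 59, 145, 171, 177, 214] ⇒ [8, 19, 33, 61, 147, 173, 179, 216]
  XjeV TTAGAT/2: at [52, 93, 116, 154, 184, 232] ⇒ [54, 95, 118, 156, 186, 234]
  TgoV GGCA/1: at [112, 124] ⇒ [113, 125]

Pooled cuts: [8, 19, 33, 54, 61, 90, 95, 111, 113, 118, 125, 142, 147, 156, 169, 173, 179, 186, 202, 216, 229, 234]

Fragments:
  8→19: 11 bp
  19→33: 14 bp
  33→54: 21 bp
  54→61: 7 bp
  61→90: 29 bp
  90→95: 5 bp
  95→111: 16 bp
  111→113: 2 bp
  113→118: 5 bp
  118→125: 7 bp
  125→142: 17 bp
  142→147: 5 bp
  147→156: 9 bp
  156→169: 13 bp
  169→173: 4 bp
  173→179: 6 bp
  179→186: 7 bp
  186→202: 16 bp
  202→216: 14 bp
  216→229: 13 bp
  229→234: 5 bp
  234→8 (wrap): 248-234+8 = 22 bp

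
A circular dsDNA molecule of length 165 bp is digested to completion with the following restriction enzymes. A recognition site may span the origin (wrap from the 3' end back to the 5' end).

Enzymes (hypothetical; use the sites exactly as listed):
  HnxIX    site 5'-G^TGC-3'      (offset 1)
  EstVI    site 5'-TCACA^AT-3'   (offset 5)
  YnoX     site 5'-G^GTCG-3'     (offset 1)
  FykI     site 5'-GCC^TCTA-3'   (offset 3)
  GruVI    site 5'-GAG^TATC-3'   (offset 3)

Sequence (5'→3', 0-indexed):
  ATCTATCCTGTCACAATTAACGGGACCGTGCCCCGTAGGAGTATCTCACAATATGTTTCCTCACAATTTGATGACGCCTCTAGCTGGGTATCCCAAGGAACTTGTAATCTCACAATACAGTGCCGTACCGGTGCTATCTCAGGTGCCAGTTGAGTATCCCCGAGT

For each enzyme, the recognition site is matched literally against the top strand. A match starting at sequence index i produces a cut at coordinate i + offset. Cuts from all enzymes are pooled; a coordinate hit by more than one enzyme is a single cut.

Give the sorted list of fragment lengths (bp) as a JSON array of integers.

Site scan:
  HnxIX GTGC/1: at [27, 119, 130, 142] ⇒ [28, 120, 131, 143]
  EstVI TCACAAT/5: at [10, 45, 60, 109] ⇒ [15, 50, 65, 114]
  YnoX (GGTCG, off=1): no sites
  FykI GCCTCTA/3: at [75] ⇒ [78]
  GruVI GAGTATC/3: at [38, 151, 161] ⇒ [41, 154, 164]

All cut coordinates (distinct, sorted): [15, 28, 41, 50, 65, 78, 114, 120, 131, 143, 154, 164]

Fragment lengths:
  15→28: 13 bp
  28→41: 13 bp
  41→50: 9 bp
  50→65: 15 bp
  65→78: 13 bp
  78→114: 36 bp
  114→120: 6 bp
  120→131: 11 bp
  131→143: 12 bp
  143→154: 11 bp
  154→164: 10 bp
  164→15 (wrap): 165-164+15 = 16 bp

[6,9,10,11,11,12,13,13,13,15,16,36]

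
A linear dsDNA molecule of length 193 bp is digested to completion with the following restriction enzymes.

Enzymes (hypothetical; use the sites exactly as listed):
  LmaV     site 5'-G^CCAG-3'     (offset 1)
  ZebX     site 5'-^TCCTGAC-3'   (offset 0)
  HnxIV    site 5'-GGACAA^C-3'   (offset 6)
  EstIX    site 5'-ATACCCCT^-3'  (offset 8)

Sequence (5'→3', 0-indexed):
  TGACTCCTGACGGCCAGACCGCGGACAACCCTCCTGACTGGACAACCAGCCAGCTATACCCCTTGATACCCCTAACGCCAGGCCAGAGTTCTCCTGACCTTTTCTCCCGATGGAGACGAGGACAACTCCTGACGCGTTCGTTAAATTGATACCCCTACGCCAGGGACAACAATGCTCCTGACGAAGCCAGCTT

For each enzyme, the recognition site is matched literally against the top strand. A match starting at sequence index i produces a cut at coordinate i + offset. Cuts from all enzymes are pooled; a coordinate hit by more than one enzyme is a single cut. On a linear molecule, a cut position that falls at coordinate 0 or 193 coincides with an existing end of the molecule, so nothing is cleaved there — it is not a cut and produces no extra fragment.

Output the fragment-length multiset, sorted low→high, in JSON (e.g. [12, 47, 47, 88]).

[1,3,3,4,4,4,5,6,7,9,9,10,10,11,14,14,15,30,34]

Site scan:
  LmaV GCCAG/1: at [12, 48, 76, 81, 158, 185] ⇒ [13, 49, 77, 82, 159, 186]
  ZebX TCCTGAC/0: at [4, 31, 91, 126, 175] ⇒ [4, 31, 91, 126, 175]
  HnxIV GGACAAC/6: at [22, 39, 119, 163] ⇒ [28, 45, 125, 169]
  EstIX ATACCCCT/8: at [55, 65, 148] ⇒ [63, 73, 156]

All cut coordinates (distinct, sorted): [4, 13, 28, 31, 45, 49, 63, 73, 77, 82, 91, 125, 126, 156, 159, 169, 175, 186]

Fragments:
  [0,4): 4 bp
  [4,13): 9 bp
  [13,28): 15 bp
  [28,31): 3 bp
  [31,45): 14 bp
  [45,49): 4 bp
  [49,63): 14 bp
  [63,73): 10 bp
  [73,77): 4 bp
  [77,82): 5 bp
  [82,91): 9 bp
  [91,125): 34 bp
  [125,126): 1 bp
  [126,156): 30 bp
  [156,159): 3 bp
  [159,169): 10 bp
  [169,175): 6 bp
  [175,186): 11 bp
  [186,193): 7 bp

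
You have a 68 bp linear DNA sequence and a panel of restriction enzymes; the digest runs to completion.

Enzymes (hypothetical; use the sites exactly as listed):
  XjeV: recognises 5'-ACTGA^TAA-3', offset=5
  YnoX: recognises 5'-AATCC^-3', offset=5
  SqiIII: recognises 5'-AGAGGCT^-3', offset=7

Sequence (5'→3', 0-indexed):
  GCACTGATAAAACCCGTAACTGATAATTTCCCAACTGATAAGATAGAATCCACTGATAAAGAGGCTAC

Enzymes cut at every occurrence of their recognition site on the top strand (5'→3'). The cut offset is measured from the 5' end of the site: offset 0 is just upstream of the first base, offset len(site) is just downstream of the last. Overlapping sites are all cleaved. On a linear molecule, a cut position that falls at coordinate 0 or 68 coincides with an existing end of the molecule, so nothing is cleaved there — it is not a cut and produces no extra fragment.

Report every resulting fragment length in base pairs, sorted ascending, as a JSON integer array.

[2,5,7,10,13,15,16]

Scan for sites:
  XjeV ACTGATAA/5: at [2, 18, 33, 51] ⇒ [7, 23, 38, 56]
  YnoX AATCC/5: at [46] ⇒ [51]
  SqiIII AGAGGCT/7: at [59] ⇒ [66]

Pooled cuts: [7, 23, 38, 51, 56, 66]

Fragments:
  [0,7): 7 bp
  [7,23): 16 bp
  [23,38): 15 bp
  [38,51): 13 bp
  [51,56): 5 bp
  [56,66): 10 bp
  [66,68): 2 bp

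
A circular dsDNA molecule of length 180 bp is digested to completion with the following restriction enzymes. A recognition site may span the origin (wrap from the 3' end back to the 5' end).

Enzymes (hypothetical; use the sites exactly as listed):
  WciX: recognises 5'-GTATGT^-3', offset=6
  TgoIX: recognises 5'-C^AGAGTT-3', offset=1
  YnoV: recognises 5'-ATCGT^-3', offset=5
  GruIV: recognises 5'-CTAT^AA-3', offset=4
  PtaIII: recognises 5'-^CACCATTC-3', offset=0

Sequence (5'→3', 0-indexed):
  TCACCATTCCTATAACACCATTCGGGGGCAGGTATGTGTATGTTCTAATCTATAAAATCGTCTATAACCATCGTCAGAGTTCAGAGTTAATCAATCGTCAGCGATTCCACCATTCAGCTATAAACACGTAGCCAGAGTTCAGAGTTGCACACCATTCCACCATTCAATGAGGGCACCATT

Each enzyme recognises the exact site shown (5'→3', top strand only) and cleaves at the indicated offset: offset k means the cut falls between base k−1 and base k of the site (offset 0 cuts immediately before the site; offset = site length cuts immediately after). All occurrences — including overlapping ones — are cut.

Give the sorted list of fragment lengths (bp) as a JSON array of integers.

Scan for sites:
  WciX GTATGT/6: at [31, 37] ⇒ [37, 43]
  TgoIX CAGAGTT/1: at [74, 81, 132, 139] ⇒ [75, 82, 133, 140]
  YnoV ATCGT/5: at [56, 69, 93] ⇒ [61, 74, 98]
  GruIV CTATAA/4: at [9, 49, 61, 117] ⇒ [13, 53, 65, 121]
  PtaIII CACCATTC/0: at [1, 15, 107, 149, 157] ⇒ [1, 15, 107, 149, 157]

Pooled cuts: [1, 13, 15, 37, 43, 53, 61, 65, 74, 75, 82, 98, 107, 121, 133, 140, 149, 157]

Fragment lengths:
  1→13: 12 bp
  13→15: 2 bp
  15→37: 22 bp
  37→43: 6 bp
  43→53: 10 bp
  53→61: 8 bp
  61→65: 4 bp
  65→74: 9 bp
  74→75: 1 bp
  75→82: 7 bp
  82→98: 16 bp
  98→107: 9 bp
  107→121: 14 bp
  121→133: 12 bp
  133→140: 7 bp
  140→149: 9 bp
  149→157: 8 bp
  157→1 (wrap): 180-157+1 = 24 bp

[1,2,4,6,7,7,8,8,9,9,9,10,12,12,14,16,22,24]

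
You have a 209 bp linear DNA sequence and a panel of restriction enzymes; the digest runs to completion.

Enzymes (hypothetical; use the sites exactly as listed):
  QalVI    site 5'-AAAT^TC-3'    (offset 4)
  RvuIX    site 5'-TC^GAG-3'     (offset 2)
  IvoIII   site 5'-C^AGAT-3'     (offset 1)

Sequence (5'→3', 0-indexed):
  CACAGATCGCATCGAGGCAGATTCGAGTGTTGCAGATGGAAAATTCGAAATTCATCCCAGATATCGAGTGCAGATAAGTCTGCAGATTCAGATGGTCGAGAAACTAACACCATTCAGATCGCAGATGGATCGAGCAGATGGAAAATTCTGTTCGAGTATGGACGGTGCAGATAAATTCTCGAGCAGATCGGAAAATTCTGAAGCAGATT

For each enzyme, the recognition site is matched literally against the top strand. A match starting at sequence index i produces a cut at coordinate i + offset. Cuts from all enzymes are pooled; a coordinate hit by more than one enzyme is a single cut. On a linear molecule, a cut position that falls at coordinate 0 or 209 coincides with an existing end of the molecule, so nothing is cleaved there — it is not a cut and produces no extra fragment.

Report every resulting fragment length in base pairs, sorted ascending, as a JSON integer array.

Site scan:
  QalVI (AAATTC, off=4): starts [40, 47, 142, 172, 192] → cuts [44, 51, 146, 176, 196]
  RvuIX (TCGAG, off=2): starts [11, 22, 63, 95, 129, 151, 178] → cuts [13, 24, 65, 97, 131, 153, 180]
  IvoIII (CAGAT, off=1): starts [2, 17, 32, 57, 70, 82, 88, 114, 121, 134, 167, 183, 203] → cuts [3, 18, 33, 58, 71, 83, 89, 115, 122, 135, 168, 184, 204]

Pooled cuts: [3, 13, 18, 24, 33, 44, 51, 58, 65, 71, 83, 89, 97, 115, 122, 131, 135, 146, 153, 168, 176, 180, 184, 196, 204]

Fragment lengths:
  [0,3): 3 bp
  [3,13): 10 bp
  [13,18): 5 bp
  [18,24): 6 bp
  [24,33): 9 bp
  [33,44): 11 bp
  [44,51): 7 bp
  [51,58): 7 bp
  [58,65): 7 bp
  [65,71): 6 bp
  [71,83): 12 bp
  [83,89): 6 bp
  [89,97): 8 bp
  [97,115): 18 bp
  [115,122): 7 bp
  [122,131): 9 bp
  [131,135): 4 bp
  [135,146): 11 bp
  [146,153): 7 bp
  [153,168): 15 bp
  [168,176): 8 bp
  [176,180): 4 bp
  [180,184): 4 bp
  [184,196): 12 bp
  [196,204): 8 bp
  [204,209): 5 bp

[3,4,4,4,5,5,6,6,6,7,7,7,7,7,8,8,8,9,9,10,11,11,12,12,15,18]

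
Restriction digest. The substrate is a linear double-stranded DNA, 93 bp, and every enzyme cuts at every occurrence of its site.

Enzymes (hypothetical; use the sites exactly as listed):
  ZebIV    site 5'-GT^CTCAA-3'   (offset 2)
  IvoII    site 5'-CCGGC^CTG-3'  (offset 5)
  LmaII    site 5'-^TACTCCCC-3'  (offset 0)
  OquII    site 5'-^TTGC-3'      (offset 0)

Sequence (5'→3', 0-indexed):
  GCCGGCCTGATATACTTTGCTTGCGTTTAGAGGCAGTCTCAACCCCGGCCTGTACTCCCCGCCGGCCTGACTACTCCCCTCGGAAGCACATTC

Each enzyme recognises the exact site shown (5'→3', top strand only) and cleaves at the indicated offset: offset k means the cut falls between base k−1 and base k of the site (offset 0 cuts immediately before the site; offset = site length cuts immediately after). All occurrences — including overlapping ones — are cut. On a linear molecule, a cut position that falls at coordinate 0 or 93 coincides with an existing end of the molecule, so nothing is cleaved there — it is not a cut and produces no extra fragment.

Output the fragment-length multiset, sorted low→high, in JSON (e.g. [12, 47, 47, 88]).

Scan for sites:
  ZebIV GTCTCAA/2: at [35] ⇒ [37]
  IvoII CCGGCCTG/5: at [1, 44, 61] ⇒ [6, 49, 66]
  LmaII TACTCCCC/0: at [52, 71] ⇒ [52, 71]
  OquII TTGC/0: at [16, 20] ⇒ [16, 20]

Pooled cuts: [6, 16, 20, 37, 49, 52, 66, 71]

Fragment lengths:
  [0,6): 6 bp
  [6,16): 10 bp
  [16,20): 4 bp
  [20,37): 17 bp
  [37,49): 12 bp
  [49,52): 3 bp
  [52,66): 14 bp
  [66,71): 5 bp
  [71,93): 22 bp

[3,4,5,6,10,12,14,17,22]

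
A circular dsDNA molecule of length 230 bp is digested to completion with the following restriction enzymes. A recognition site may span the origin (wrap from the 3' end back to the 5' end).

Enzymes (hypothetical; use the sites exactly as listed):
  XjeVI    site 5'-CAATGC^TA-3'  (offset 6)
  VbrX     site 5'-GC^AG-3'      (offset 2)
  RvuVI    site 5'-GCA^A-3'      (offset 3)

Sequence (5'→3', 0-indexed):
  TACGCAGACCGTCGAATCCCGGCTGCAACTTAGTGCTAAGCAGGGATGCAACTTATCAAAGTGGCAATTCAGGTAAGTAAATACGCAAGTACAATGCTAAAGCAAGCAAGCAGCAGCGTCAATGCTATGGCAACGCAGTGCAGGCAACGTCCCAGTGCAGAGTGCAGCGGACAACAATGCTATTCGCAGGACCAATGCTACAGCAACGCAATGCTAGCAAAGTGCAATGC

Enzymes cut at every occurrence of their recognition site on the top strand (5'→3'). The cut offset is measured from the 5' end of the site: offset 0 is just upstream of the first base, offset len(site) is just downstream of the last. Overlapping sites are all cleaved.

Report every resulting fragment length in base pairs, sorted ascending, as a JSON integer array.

[3,3,4,4,4,4,5,5,5,5,5,7,7,7,7,7,7,9,10,11,11,12,14,15,16,21,22]

Scan for sites:
  XjeVI CAATGCTA/6: at [91, 119, 174, 192, 208, 224] ⇒ [0, 97, 125, 180, 198, 214]
  VbrX GCAG/2: at [3, 39, 109, 112, 134, 139, 156, 163, 185] ⇒ [5, 41, 111, 114, 136, 141, 158, 165, 187]
  RvuVI GCAA/3: at [24, 47, 63, 84, 101, 105, 129, 143, 202, 207, 216, 223] ⇒ [27, 50, 66, 87, 104, 108, 132, 146, 205, 210, 219, 226]

Pooled cuts: [0, 5, 27, 41, 50, 66, 87, 97, 104, 108, 111, 114, 125, 132, 136, 141, 146, 158, 165, 180, 187, 198, 205, 210, 214, 219, 226]

Fragments:
  0→5: 5 bp
  5→27: 22 bp
  27→41: 14 bp
  41→50: 9 bp
  50→66: 16 bp
  66→87: 21 bp
  87→97: 10 bp
  97→104: 7 bp
  104→108: 4 bp
  108→111: 3 bp
  111→114: 3 bp
  114→125: 11 bp
  125→132: 7 bp
  132→136: 4 bp
  136→141: 5 bp
  141→146: 5 bp
  146→158: 12 bp
  158→165: 7 bp
  165→180: 15 bp
  180→187: 7 bp
  187→198: 11 bp
  198→205: 7 bp
  205→210: 5 bp
  210→214: 4 bp
  214→219: 5 bp
  219→226: 7 bp
  226→0 (wrap): 230-226+0 = 4 bp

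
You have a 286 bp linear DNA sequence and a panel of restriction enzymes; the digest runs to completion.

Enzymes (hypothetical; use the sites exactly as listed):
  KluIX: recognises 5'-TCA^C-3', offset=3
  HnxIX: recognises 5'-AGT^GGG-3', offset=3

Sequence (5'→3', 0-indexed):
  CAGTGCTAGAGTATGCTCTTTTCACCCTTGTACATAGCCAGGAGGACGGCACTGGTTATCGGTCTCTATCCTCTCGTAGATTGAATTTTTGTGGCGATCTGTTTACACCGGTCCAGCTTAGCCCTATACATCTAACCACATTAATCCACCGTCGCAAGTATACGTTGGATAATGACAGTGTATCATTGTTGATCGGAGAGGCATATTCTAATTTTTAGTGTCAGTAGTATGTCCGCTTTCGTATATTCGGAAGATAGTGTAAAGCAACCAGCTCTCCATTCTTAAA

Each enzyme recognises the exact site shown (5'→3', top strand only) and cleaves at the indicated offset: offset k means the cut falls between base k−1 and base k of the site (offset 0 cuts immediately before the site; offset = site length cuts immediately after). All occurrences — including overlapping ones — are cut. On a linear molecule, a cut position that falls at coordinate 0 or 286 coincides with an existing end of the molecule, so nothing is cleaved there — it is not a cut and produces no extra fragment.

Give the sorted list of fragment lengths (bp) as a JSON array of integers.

Per-enzyme occurrences:
  KluIX TCAC/3: at [21] ⇒ [24]
  HnxIX (AGTGGG, off=3): no sites

Pooled cuts: [24]

Fragments:
  [0,24): 24 bp
  [24,286): 262 bp

[24,262]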